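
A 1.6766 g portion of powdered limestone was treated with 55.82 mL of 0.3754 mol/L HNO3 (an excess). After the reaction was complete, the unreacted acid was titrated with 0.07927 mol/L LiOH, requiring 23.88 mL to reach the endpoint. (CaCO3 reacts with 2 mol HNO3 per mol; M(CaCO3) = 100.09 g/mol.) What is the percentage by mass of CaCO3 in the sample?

Total n(HNO3) added = 0.3754 x 0.05582 = 0.02095 mol.
n(LiOH) used = 0.07927 x 0.02388 = 0.001893 mol, which equals the excess n(HNO3).
So n(HNO3) consumed by the sample = 0.02095 - 0.001893 = 0.01906 mol.
n(CaCO3) = 0.01906 / 2 = 0.009531 mol.
mass CaCO3 = 0.009531 x 100.09 = 0.9540 g, so %CaCO3 = 0.9540/1.6766 x 100 = 56.9%.

56.9%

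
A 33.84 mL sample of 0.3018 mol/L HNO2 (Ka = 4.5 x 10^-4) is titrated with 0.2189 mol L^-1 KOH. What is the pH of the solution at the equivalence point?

n(HNO2) = 0.3018 x 0.03384 = 0.01021 mol; V(KOH) at equivalence = 0.01021/0.2189 = 0.04666 L.
At equivalence all the acid is converted to NO2-; total volume = 0.03384 + 0.04666 = 0.08050 L, so [NO2-] = 0.01021/0.08050 = 0.1269 M.
Kb = Kw/Ka = 1.0e-14 / 4.5 x 10^-4 = 2.22e-11.
[OH^-] = sqrt(Kb x [NO2-]) = sqrt(2.22e-11 x 0.1269) = 1.68e-6 M.
pOH = 5.77, so pH = 14.00 - 5.77 = 8.23.

8.23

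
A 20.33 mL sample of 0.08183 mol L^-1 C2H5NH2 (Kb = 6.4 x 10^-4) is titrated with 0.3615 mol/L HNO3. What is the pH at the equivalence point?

5.99

n(C2H5NH2) = 0.08183 x 0.02033 = 0.001664 mol; V(HNO3) at equivalence = 0.001664/0.3615 = 0.004602 L.
At equivalence the base is fully converted to C2H5NH3+; total volume = 0.02493 L, so [C2H5NH3+] = 0.001664/0.02493 = 0.06673 M.
Ka(C2H5NH3+) = Kw/Kb = 1.0e-14 / 6.4 x 10^-4 = 1.56e-11.
[H^+] = sqrt(Ka x [C2H5NH3+]) = sqrt(1.56e-11 x 0.06673) = 1.02e-6 M.
pH = -log(1.02e-6) = 5.99.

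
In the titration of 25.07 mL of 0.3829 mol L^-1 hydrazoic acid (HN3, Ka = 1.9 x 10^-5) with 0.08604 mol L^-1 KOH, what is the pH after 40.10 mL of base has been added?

Initial n(HN3) = 0.3829 x 0.02507 = 0.009599 mol.
n(KOH) added = 0.08604 x 0.04010 = 0.003450 mol, converting that many moles of HN3 to N3-.
Remaining n(HN3) = 0.006149 mol; n(N3-) = 0.003450 mol.
By Henderson-Hasselbalch, pH = pKa + log([A^-]/[HA]) = 4.72 + log(0.003450/0.006149) = 4.72 + (-0.25) = 4.47.

4.47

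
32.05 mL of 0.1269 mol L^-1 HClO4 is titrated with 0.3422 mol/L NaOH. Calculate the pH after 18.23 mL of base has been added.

n(acid) = 0.1269 x 0.03205 = 0.004067 mol; n(NaOH) added = 0.3422 x 0.01823 = 0.006238 mol.
Base is in excess by 0.006238 - 0.004067 = 0.002171 mol in a total volume of 0.05028 L.
[OH^-] = 0.002171/0.05028 = 0.04318 M, so pOH = 1.36 and pH = 14.00 - 1.36 = 12.64.

12.64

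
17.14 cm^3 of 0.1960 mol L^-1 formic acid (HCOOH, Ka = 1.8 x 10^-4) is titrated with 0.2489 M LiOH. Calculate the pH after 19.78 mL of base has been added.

n(acid) = 0.1960 x 0.01714 = 0.003359 mol; n(LiOH) added = 0.2489 x 0.01978 = 0.004923 mol.
Base is in excess by 0.004923 - 0.003359 = 0.001564 mol in a total volume of 0.03692 L.
[OH^-] = 0.001564/0.03692 = 0.04236 M, so pOH = 1.37 and pH = 14.00 - 1.37 = 12.63.

12.63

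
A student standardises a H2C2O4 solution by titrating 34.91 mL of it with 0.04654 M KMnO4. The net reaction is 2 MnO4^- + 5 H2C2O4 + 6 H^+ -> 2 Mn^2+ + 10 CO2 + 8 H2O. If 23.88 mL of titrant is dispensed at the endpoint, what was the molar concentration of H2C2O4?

n(KMnO4) = 0.04654 x 0.02388 = 0.001111 mol.
From the balanced equation, 2 mol KMnO4 reacts with 5 mol H2C2O4, so n(H2C2O4) = 0.001111 x 5/2 = 0.002778 mol.
[H2C2O4] = 0.002778 / 0.03491 L = 0.0796 M.

0.0796 M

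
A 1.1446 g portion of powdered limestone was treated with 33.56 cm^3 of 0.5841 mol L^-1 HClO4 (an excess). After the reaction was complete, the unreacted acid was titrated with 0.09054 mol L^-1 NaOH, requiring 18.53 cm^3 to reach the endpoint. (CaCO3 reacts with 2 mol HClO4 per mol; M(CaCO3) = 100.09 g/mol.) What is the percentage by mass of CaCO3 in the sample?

Total n(HClO4) added = 0.5841 x 0.03356 = 0.01960 mol.
n(NaOH) used = 0.09054 x 0.01853 = 0.001678 mol, which equals the excess n(HClO4).
So n(HClO4) consumed by the sample = 0.01960 - 0.001678 = 0.01792 mol.
n(CaCO3) = 0.01792 / 2 = 0.008962 mol.
mass CaCO3 = 0.008962 x 100.09 = 0.8970 g, so %CaCO3 = 0.8970/1.1446 x 100 = 78.4%.

78.4%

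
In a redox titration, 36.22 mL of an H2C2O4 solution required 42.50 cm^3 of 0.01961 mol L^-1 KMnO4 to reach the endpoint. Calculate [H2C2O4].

0.0575 M

n(KMnO4) = 0.01961 x 0.04250 = 0.0008334 mol.
From the balanced equation, 2 mol KMnO4 reacts with 5 mol H2C2O4, so n(H2C2O4) = 0.0008334 x 5/2 = 0.002084 mol.
[H2C2O4] = 0.002084 / 0.03622 L = 0.0575 M.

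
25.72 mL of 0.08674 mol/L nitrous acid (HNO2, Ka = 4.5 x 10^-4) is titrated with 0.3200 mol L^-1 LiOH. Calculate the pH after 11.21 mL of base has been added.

n(acid) = 0.08674 x 0.02572 = 0.002231 mol; n(LiOH) added = 0.3200 x 0.01121 = 0.003587 mol.
Base is in excess by 0.003587 - 0.002231 = 0.001356 mol in a total volume of 0.03693 L.
[OH^-] = 0.001356/0.03693 = 0.03672 M, so pOH = 1.44 and pH = 14.00 - 1.44 = 12.56.

12.56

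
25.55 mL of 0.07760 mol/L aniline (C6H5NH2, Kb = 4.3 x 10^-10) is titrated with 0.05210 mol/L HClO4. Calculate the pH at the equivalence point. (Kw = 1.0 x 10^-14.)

n(C6H5NH2) = 0.07760 x 0.02555 = 0.001983 mol; V(HClO4) at equivalence = 0.001983/0.05210 = 0.03806 L.
At equivalence the base is fully converted to C6H5NH3+; total volume = 0.06361 L, so [C6H5NH3+] = 0.001983/0.06361 = 0.03117 M.
Ka(C6H5NH3+) = Kw/Kb = 1.0e-14 / 4.3 x 10^-10 = 2.33e-5.
[H^+] = sqrt(Ka x [C6H5NH3+]) = sqrt(2.33e-5 x 0.03117) = 0.000851 M.
pH = -log(0.000851) = 3.07.

3.07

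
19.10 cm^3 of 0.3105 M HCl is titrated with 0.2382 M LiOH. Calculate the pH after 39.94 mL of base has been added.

n(acid) = 0.3105 x 0.01910 = 0.005931 mol; n(LiOH) added = 0.2382 x 0.03994 = 0.009514 mol.
Base is in excess by 0.009514 - 0.005931 = 0.003583 mol in a total volume of 0.05904 L.
[OH^-] = 0.003583/0.05904 = 0.06069 M, so pOH = 1.22 and pH = 14.00 - 1.22 = 12.78.

12.78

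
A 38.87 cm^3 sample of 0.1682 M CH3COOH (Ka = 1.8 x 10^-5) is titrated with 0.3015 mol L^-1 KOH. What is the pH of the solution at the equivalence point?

n(CH3COOH) = 0.1682 x 0.03887 = 0.006538 mol; V(KOH) at equivalence = 0.006538/0.3015 = 0.02168 L.
At equivalence all the acid is converted to CH3COO-; total volume = 0.03887 + 0.02168 = 0.06055 L, so [CH3COO-] = 0.006538/0.06055 = 0.1080 M.
Kb = Kw/Ka = 1.0e-14 / 1.8 x 10^-5 = 5.56e-10.
[OH^-] = sqrt(Kb x [CH3COO-]) = sqrt(5.56e-10 x 0.1080) = 7.74e-6 M.
pOH = 5.11, so pH = 14.00 - 5.11 = 8.89.

8.89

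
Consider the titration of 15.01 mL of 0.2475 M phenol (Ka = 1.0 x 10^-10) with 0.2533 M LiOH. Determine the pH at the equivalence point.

n(C6H5OH) = 0.2475 x 0.01501 = 0.003715 mol; V(LiOH) at equivalence = 0.003715/0.2533 = 0.01467 L.
At equivalence all the acid is converted to C6H5O-; total volume = 0.01501 + 0.01467 = 0.02968 L, so [C6H5O-] = 0.003715/0.02968 = 0.1252 M.
Kb = Kw/Ka = 1.0e-14 / 1.0 x 10^-10 = 0.000100.
[OH^-] = sqrt(Kb x [C6H5O-]) = sqrt(0.000100 x 0.1252) = 0.00354 M.
pOH = 2.45, so pH = 14.00 - 2.45 = 11.55.

11.55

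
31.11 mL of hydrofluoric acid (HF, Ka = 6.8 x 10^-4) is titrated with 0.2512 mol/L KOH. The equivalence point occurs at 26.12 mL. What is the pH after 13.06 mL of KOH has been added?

13.06 mL is exactly half the equivalence volume (26.12/2), i.e. the half-equivalence point.
There, n(HA) = n(A^-), so pH = pKa = -log(6.8 x 10^-4) = 3.17.

3.17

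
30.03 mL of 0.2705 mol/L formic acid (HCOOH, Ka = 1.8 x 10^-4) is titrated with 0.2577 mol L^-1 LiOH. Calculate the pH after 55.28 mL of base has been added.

12.86

n(acid) = 0.2705 x 0.03003 = 0.008123 mol; n(LiOH) added = 0.2577 x 0.05528 = 0.01425 mol.
Base is in excess by 0.01425 - 0.008123 = 0.006123 mol in a total volume of 0.08531 L.
[OH^-] = 0.006123/0.08531 = 0.07177 M, so pOH = 1.14 and pH = 14.00 - 1.14 = 12.86.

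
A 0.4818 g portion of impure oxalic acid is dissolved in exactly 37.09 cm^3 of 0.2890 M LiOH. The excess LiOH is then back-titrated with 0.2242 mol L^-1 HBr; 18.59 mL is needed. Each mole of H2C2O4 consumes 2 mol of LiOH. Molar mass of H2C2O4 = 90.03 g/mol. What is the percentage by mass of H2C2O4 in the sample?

Total n(LiOH) added = 0.2890 x 0.03709 = 0.01072 mol.
n(HBr) used = 0.2242 x 0.01859 = 0.004168 mol, which equals the excess n(LiOH).
So n(LiOH) consumed by the sample = 0.01072 - 0.004168 = 0.006551 mol.
n(H2C2O4) = 0.006551 / 2 = 0.003276 mol.
mass H2C2O4 = 0.003276 x 90.03 = 0.2949 g, so %H2C2O4 = 0.2949/0.4818 x 100 = 61.2%.

61.2%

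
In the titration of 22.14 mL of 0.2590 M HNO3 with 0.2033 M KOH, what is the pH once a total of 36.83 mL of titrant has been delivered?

n(acid) = 0.2590 x 0.02214 = 0.005734 mol; n(KOH) added = 0.2033 x 0.03683 = 0.007488 mol.
Base is in excess by 0.007488 - 0.005734 = 0.001753 mol in a total volume of 0.05897 L.
[OH^-] = 0.001753/0.05897 = 0.02973 M, so pOH = 1.53 and pH = 14.00 - 1.53 = 12.47.

12.47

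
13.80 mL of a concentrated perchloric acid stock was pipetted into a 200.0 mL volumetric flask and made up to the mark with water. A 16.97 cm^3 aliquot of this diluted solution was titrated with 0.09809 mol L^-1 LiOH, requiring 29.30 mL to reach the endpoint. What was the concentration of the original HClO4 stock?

n(LiOH) = 0.09809 x 0.02930 = 0.002874 mol.
n(HClO4) in the aliquot = 0.002874 mol.
[diluted HClO4] = 0.002874 / 0.01697 = 0.1694 M.
Dilution factor = 200.0/13.80 = 14.49, so [stock] = 0.1694 x 14.49 = 2.45 M.

2.45 M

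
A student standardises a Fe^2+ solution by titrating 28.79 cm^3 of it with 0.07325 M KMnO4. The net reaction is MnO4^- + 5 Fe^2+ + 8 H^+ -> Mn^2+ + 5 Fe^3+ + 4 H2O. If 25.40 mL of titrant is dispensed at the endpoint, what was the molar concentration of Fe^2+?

0.323 M

n(KMnO4) = 0.07325 x 0.02540 = 0.001861 mol.
From the balanced equation, 1 mol KMnO4 reacts with 5 mol Fe^2+, so n(Fe^2+) = 0.001861 x 5/1 = 0.009303 mol.
[Fe^2+] = 0.009303 / 0.02879 L = 0.323 M.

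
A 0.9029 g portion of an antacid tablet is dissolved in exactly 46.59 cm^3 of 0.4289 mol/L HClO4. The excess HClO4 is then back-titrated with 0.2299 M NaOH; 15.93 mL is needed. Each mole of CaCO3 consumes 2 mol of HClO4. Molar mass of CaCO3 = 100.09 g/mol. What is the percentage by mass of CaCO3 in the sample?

90.5%

Total n(HClO4) added = 0.4289 x 0.04659 = 0.01998 mol.
n(NaOH) used = 0.2299 x 0.01593 = 0.003662 mol, which equals the excess n(HClO4).
So n(HClO4) consumed by the sample = 0.01998 - 0.003662 = 0.01632 mol.
n(CaCO3) = 0.01632 / 2 = 0.008160 mol.
mass CaCO3 = 0.008160 x 100.09 = 0.8167 g, so %CaCO3 = 0.8167/0.9029 x 100 = 90.5%.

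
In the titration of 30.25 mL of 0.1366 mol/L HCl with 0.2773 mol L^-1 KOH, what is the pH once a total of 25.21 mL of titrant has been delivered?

n(acid) = 0.1366 x 0.03025 = 0.004132 mol; n(KOH) added = 0.2773 x 0.02521 = 0.006991 mol.
Base is in excess by 0.006991 - 0.004132 = 0.002859 mol in a total volume of 0.05546 L.
[OH^-] = 0.002859/0.05546 = 0.05154 M, so pOH = 1.29 and pH = 14.00 - 1.29 = 12.71.

12.71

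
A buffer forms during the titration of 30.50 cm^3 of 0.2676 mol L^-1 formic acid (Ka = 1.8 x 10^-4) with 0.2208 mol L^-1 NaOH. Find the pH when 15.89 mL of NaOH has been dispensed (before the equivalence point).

3.62

Initial n(HCOOH) = 0.2676 x 0.03050 = 0.008162 mol.
n(NaOH) added = 0.2208 x 0.01589 = 0.003509 mol, converting that many moles of HCOOH to HCOO-.
Remaining n(HCOOH) = 0.004653 mol; n(HCOO-) = 0.003509 mol.
By Henderson-Hasselbalch, pH = pKa + log([A^-]/[HA]) = 3.74 + log(0.003509/0.004653) = 3.74 + (-0.12) = 3.62.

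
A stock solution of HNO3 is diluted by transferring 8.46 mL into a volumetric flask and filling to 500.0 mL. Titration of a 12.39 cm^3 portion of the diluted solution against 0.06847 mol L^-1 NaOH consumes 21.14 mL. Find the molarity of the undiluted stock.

6.90 M

n(NaOH) = 0.06847 x 0.02114 = 0.001447 mol.
n(HNO3) in the aliquot = 0.001447 mol.
[diluted HNO3] = 0.001447 / 0.01239 = 0.1168 M.
Dilution factor = 500.0/8.460 = 59.10, so [stock] = 0.1168 x 59.10 = 6.90 M.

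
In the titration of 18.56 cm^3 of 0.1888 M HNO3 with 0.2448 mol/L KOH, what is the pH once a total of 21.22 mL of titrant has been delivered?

12.63

n(acid) = 0.1888 x 0.01856 = 0.003504 mol; n(KOH) added = 0.2448 x 0.02122 = 0.005195 mol.
Base is in excess by 0.005195 - 0.003504 = 0.001691 mol in a total volume of 0.03978 L.
[OH^-] = 0.001691/0.03978 = 0.04250 M, so pOH = 1.37 and pH = 14.00 - 1.37 = 12.63.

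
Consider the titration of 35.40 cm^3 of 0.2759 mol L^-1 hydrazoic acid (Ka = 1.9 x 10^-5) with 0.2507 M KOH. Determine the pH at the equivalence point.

8.92

n(HN3) = 0.2759 x 0.03540 = 0.009767 mol; V(KOH) at equivalence = 0.009767/0.2507 = 0.03896 L.
At equivalence all the acid is converted to N3-; total volume = 0.03540 + 0.03896 = 0.07436 L, so [N3-] = 0.009767/0.07436 = 0.1313 M.
Kb = Kw/Ka = 1.0e-14 / 1.9 x 10^-5 = 5.26e-10.
[OH^-] = sqrt(Kb x [N3-]) = sqrt(5.26e-10 x 0.1313) = 8.31e-6 M.
pOH = 5.08, so pH = 14.00 - 5.08 = 8.92.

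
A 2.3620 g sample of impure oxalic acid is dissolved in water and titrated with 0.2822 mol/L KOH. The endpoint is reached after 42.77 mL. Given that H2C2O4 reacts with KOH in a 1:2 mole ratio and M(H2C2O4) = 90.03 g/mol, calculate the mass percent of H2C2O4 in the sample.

23.0%

n(KOH) = 0.2822 x 0.04277 = 0.01207 mol.
n(H2C2O4) = 0.01207 / 2 = 0.006035 mol.
mass of H2C2O4 = 0.006035 x 90.03 = 0.5433 g.
% purity = 0.5433 / 2.3620 x 100 = 23.0%.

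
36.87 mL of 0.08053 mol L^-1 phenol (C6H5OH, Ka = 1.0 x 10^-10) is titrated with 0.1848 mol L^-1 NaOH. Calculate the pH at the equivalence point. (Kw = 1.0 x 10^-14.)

11.37

n(C6H5OH) = 0.08053 x 0.03687 = 0.002969 mol; V(NaOH) at equivalence = 0.002969/0.1848 = 0.01607 L.
At equivalence all the acid is converted to C6H5O-; total volume = 0.03687 + 0.01607 = 0.05294 L, so [C6H5O-] = 0.002969/0.05294 = 0.05609 M.
Kb = Kw/Ka = 1.0e-14 / 1.0 x 10^-10 = 0.000100.
[OH^-] = sqrt(Kb x [C6H5O-]) = sqrt(0.000100 x 0.05609) = 0.00237 M.
pOH = 2.63, so pH = 14.00 - 2.63 = 11.37.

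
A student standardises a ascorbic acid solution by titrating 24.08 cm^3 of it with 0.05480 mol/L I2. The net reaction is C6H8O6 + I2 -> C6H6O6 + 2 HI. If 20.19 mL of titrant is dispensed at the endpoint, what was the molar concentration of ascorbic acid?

n(I2) = 0.05480 x 0.02019 = 0.001106 mol.
From the balanced equation, 1 mol I2 reacts with 1 mol ascorbic acid, so n(ascorbic acid) = 0.001106 x 1/1 = 0.001106 mol.
[ascorbic acid] = 0.001106 / 0.02408 L = 0.0459 M.

0.0459 M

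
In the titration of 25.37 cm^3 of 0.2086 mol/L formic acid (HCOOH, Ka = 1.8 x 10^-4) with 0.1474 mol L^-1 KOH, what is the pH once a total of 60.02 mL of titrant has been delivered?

12.62

n(acid) = 0.2086 x 0.02537 = 0.005292 mol; n(KOH) added = 0.1474 x 0.06002 = 0.008847 mol.
Base is in excess by 0.008847 - 0.005292 = 0.003555 mol in a total volume of 0.08539 L.
[OH^-] = 0.003555/0.08539 = 0.04163 M, so pOH = 1.38 and pH = 14.00 - 1.38 = 12.62.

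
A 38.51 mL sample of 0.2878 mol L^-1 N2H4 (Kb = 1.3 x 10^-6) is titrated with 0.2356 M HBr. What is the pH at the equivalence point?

4.50

n(N2H4) = 0.2878 x 0.03851 = 0.01108 mol; V(HBr) at equivalence = 0.01108/0.2356 = 0.04704 L.
At equivalence the base is fully converted to N2H5+; total volume = 0.08555 L, so [N2H5+] = 0.01108/0.08555 = 0.1295 M.
Ka(N2H5+) = Kw/Kb = 1.0e-14 / 1.3 x 10^-6 = 7.69e-9.
[H^+] = sqrt(Ka x [N2H5+]) = sqrt(7.69e-9 x 0.1295) = 3.16e-5 M.
pH = -log(3.16e-5) = 4.50.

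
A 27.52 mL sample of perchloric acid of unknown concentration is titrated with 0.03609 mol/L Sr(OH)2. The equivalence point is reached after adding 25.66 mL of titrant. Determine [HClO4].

n(Sr(OH)2) delivered = 0.03609 x 0.02566 = 0.0009261 mol.
The reaction is 2 HClO4 + 1 Sr(OH)2, so n(HClO4) = 0.0009261 x 2/1 = 0.001852 mol.
[HClO4] = 0.001852 mol / 0.02752 L = 0.0673 M.

0.0673 M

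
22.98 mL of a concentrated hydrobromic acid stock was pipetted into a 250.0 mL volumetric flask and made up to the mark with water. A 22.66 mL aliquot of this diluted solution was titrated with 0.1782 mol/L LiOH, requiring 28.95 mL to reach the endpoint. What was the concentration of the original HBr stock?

2.48 M

n(LiOH) = 0.1782 x 0.02895 = 0.005159 mol.
n(HBr) in the aliquot = 0.005159 mol.
[diluted HBr] = 0.005159 / 0.02266 = 0.2277 M.
Dilution factor = 250.0/22.98 = 10.88, so [stock] = 0.2277 x 10.88 = 2.48 M.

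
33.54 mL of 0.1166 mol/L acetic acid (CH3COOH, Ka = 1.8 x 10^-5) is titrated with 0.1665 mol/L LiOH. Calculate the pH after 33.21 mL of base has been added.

n(acid) = 0.1166 x 0.03354 = 0.003911 mol; n(LiOH) added = 0.1665 x 0.03321 = 0.005529 mol.
Base is in excess by 0.005529 - 0.003911 = 0.001619 mol in a total volume of 0.06675 L.
[OH^-] = 0.001619/0.06675 = 0.02425 M, so pOH = 1.62 and pH = 14.00 - 1.62 = 12.38.

12.38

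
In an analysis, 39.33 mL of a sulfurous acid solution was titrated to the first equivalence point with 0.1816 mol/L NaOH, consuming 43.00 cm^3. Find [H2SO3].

n(NaOH) = 0.1816 x 0.04300 = 0.007809 mol.
At the first equivalence point, 1 mol OH^- react per mol H2SO3, so n(H2SO3) = 0.007809 / 1 = 0.007809 mol.
[H2SO3] = 0.007809 / 0.03933 L = 0.199 M.

0.199 M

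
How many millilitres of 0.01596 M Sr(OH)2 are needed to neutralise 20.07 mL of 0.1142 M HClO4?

71.8 mL

n(HClO4) = 0.1142 mol/L x 0.02007 L = 0.002292 mol.
The neutralisation is 2 HClO4 : 1 Sr(OH)2, so n(Sr(OH)2) = 0.002292 x 1/2 = 0.001146 mol.
V(Sr(OH)2) = 0.001146 / 0.01596 = 0.07180 L = 71.8 mL.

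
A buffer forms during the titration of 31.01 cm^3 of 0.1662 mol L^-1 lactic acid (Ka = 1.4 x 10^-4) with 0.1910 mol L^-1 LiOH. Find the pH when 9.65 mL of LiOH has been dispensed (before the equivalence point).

Initial n(HC3H5O3) = 0.1662 x 0.03101 = 0.005154 mol.
n(LiOH) added = 0.1910 x 0.009650 = 0.001843 mol, converting that many moles of HC3H5O3 to C3H5O3-.
Remaining n(HC3H5O3) = 0.003311 mol; n(C3H5O3-) = 0.001843 mol.
By Henderson-Hasselbalch, pH = pKa + log([A^-]/[HA]) = 3.85 + log(0.001843/0.003311) = 3.85 + (-0.25) = 3.60.

3.60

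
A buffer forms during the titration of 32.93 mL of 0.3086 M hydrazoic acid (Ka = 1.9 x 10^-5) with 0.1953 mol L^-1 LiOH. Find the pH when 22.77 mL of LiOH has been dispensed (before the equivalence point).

Initial n(HN3) = 0.3086 x 0.03293 = 0.01016 mol.
n(LiOH) added = 0.1953 x 0.02277 = 0.004447 mol, converting that many moles of HN3 to N3-.
Remaining n(HN3) = 0.005715 mol; n(N3-) = 0.004447 mol.
By Henderson-Hasselbalch, pH = pKa + log([A^-]/[HA]) = 4.72 + log(0.004447/0.005715) = 4.72 + (-0.11) = 4.61.

4.61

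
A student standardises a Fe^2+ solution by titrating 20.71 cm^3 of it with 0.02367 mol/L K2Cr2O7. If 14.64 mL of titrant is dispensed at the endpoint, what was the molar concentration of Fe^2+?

n(K2Cr2O7) = 0.02367 x 0.01464 = 0.0003465 mol.
From the balanced equation, 1 mol K2Cr2O7 reacts with 6 mol Fe^2+, so n(Fe^2+) = 0.0003465 x 6/1 = 0.002079 mol.
[Fe^2+] = 0.002079 / 0.02071 L = 0.100 M.

0.100 M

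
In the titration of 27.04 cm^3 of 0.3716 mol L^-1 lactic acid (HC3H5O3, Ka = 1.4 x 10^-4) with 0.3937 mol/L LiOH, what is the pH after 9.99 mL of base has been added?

Initial n(HC3H5O3) = 0.3716 x 0.02704 = 0.01005 mol.
n(LiOH) added = 0.3937 x 0.009990 = 0.003933 mol, converting that many moles of HC3H5O3 to C3H5O3-.
Remaining n(HC3H5O3) = 0.006115 mol; n(C3H5O3-) = 0.003933 mol.
By Henderson-Hasselbalch, pH = pKa + log([A^-]/[HA]) = 3.85 + log(0.003933/0.006115) = 3.85 + (-0.19) = 3.66.

3.66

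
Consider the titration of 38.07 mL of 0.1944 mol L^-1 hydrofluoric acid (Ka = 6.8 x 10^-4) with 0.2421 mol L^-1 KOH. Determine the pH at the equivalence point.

n(HF) = 0.1944 x 0.03807 = 0.007401 mol; V(KOH) at equivalence = 0.007401/0.2421 = 0.03057 L.
At equivalence all the acid is converted to F-; total volume = 0.03807 + 0.03057 = 0.06864 L, so [F-] = 0.007401/0.06864 = 0.1078 M.
Kb = Kw/Ka = 1.0e-14 / 6.8 x 10^-4 = 1.47e-11.
[OH^-] = sqrt(Kb x [F-]) = sqrt(1.47e-11 x 0.1078) = 1.26e-6 M.
pOH = 5.90, so pH = 14.00 - 5.90 = 8.10.

8.10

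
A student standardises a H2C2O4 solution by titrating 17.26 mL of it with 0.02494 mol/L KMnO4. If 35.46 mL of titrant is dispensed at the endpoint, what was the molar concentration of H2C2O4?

0.128 M

n(KMnO4) = 0.02494 x 0.03546 = 0.0008844 mol.
From the balanced equation, 2 mol KMnO4 reacts with 5 mol H2C2O4, so n(H2C2O4) = 0.0008844 x 5/2 = 0.002211 mol.
[H2C2O4] = 0.002211 / 0.01726 L = 0.128 M.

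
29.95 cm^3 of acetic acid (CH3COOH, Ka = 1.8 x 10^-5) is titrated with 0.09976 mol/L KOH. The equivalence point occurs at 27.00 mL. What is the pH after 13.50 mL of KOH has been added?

4.74

13.50 mL is exactly half the equivalence volume (27.00/2), i.e. the half-equivalence point.
There, n(HA) = n(A^-), so pH = pKa = -log(1.8 x 10^-5) = 4.74.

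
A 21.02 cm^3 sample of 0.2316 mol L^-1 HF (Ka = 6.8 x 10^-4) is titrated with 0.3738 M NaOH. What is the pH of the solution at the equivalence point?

8.16

n(HF) = 0.2316 x 0.02102 = 0.004868 mol; V(NaOH) at equivalence = 0.004868/0.3738 = 0.01302 L.
At equivalence all the acid is converted to F-; total volume = 0.02102 + 0.01302 = 0.03404 L, so [F-] = 0.004868/0.03404 = 0.1430 M.
Kb = Kw/Ka = 1.0e-14 / 6.8 x 10^-4 = 1.47e-11.
[OH^-] = sqrt(Kb x [F-]) = sqrt(1.47e-11 x 0.1430) = 1.45e-6 M.
pOH = 5.84, so pH = 14.00 - 5.84 = 8.16.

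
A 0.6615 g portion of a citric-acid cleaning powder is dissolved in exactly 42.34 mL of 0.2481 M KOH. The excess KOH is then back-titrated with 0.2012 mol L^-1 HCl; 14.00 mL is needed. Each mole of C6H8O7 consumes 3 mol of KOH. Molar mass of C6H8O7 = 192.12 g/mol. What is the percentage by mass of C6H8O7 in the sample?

Total n(KOH) added = 0.2481 x 0.04234 = 0.01050 mol.
n(HCl) used = 0.2012 x 0.01400 = 0.002817 mol, which equals the excess n(KOH).
So n(KOH) consumed by the sample = 0.01050 - 0.002817 = 0.007688 mol.
n(C6H8O7) = 0.007688 / 3 = 0.002563 mol.
mass C6H8O7 = 0.002563 x 192.12 = 0.4923 g, so %C6H8O7 = 0.4923/0.6615 x 100 = 74.4%.

74.4%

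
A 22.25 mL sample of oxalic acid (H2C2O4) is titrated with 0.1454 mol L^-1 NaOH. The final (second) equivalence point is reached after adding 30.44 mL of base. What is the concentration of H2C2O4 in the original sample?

0.0995 M

n(NaOH) = 0.1454 x 0.03044 = 0.004426 mol.
At the final (second) equivalence point, 2 mol OH^- react per mol H2C2O4, so n(H2C2O4) = 0.004426 / 2 = 0.002213 mol.
[H2C2O4] = 0.002213 / 0.02225 L = 0.0995 M.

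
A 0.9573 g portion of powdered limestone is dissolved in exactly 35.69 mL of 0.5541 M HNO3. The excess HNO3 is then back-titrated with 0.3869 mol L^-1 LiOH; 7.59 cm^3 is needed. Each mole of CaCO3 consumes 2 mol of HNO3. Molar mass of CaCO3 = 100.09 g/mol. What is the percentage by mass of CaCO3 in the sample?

88.0%

Total n(HNO3) added = 0.5541 x 0.03569 = 0.01978 mol.
n(LiOH) used = 0.3869 x 0.007590 = 0.002937 mol, which equals the excess n(HNO3).
So n(HNO3) consumed by the sample = 0.01978 - 0.002937 = 0.01684 mol.
n(CaCO3) = 0.01684 / 2 = 0.008420 mol.
mass CaCO3 = 0.008420 x 100.09 = 0.8427 g, so %CaCO3 = 0.8427/0.9573 x 100 = 88.0%.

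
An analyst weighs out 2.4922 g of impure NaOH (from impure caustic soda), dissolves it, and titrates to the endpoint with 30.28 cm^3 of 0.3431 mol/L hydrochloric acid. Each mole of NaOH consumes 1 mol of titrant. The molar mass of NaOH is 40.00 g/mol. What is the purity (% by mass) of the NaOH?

n(HCl) = 0.3431 x 0.03028 = 0.01039 mol.
n(NaOH) = 0.01039 / 1 = 0.01039 mol.
mass of NaOH = 0.01039 x 40.00 = 0.4156 g.
% purity = 0.4156 / 2.4922 x 100 = 16.7%.

16.7%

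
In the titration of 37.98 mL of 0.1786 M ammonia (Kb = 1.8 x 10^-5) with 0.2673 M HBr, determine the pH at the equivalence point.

5.11

n(NH3) = 0.1786 x 0.03798 = 0.006783 mol; V(HBr) at equivalence = 0.006783/0.2673 = 0.02538 L.
At equivalence the base is fully converted to NH4+; total volume = 0.06336 L, so [NH4+] = 0.006783/0.06336 = 0.1071 M.
Ka(NH4+) = Kw/Kb = 1.0e-14 / 1.8 x 10^-5 = 5.56e-10.
[H^+] = sqrt(Ka x [NH4+]) = sqrt(5.56e-10 x 0.1071) = 7.71e-6 M.
pH = -log(7.71e-6) = 5.11.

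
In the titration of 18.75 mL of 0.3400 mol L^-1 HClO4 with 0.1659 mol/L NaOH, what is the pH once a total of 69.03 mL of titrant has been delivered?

n(acid) = 0.3400 x 0.01875 = 0.006375 mol; n(NaOH) added = 0.1659 x 0.06903 = 0.01145 mol.
Base is in excess by 0.01145 - 0.006375 = 0.005077 mol in a total volume of 0.08778 L.
[OH^-] = 0.005077/0.08778 = 0.05784 M, so pOH = 1.24 and pH = 14.00 - 1.24 = 12.76.

12.76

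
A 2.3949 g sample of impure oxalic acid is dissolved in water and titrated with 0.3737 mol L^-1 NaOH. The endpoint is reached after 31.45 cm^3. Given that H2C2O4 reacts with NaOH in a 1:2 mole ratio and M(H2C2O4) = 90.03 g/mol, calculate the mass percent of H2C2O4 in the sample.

n(NaOH) = 0.3737 x 0.03145 = 0.01175 mol.
n(H2C2O4) = 0.01175 / 2 = 0.005876 mol.
mass of H2C2O4 = 0.005876 x 90.03 = 0.5291 g.
% purity = 0.5291 / 2.3949 x 100 = 22.1%.

22.1%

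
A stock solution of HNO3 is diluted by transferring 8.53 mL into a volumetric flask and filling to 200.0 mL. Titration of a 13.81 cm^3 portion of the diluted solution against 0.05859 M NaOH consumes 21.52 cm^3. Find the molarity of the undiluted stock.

n(NaOH) = 0.05859 x 0.02152 = 0.001261 mol.
n(HNO3) in the aliquot = 0.001261 mol.
[diluted HNO3] = 0.001261 / 0.01381 = 0.09130 M.
Dilution factor = 200.0/8.530 = 23.45, so [stock] = 0.09130 x 23.45 = 2.14 M.

2.14 M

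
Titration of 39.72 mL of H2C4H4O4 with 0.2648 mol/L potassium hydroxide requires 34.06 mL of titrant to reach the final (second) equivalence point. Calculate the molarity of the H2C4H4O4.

0.114 M

n(KOH) = 0.2648 x 0.03406 = 0.009019 mol.
At the final (second) equivalence point, 2 mol OH^- react per mol H2C4H4O4, so n(H2C4H4O4) = 0.009019 / 2 = 0.004510 mol.
[H2C4H4O4] = 0.004510 / 0.03972 L = 0.114 M.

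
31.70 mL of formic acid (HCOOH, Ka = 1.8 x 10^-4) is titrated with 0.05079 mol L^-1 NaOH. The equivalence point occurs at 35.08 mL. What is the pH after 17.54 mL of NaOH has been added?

3.74

17.54 mL is exactly half the equivalence volume (35.08/2), i.e. the half-equivalence point.
There, n(HA) = n(A^-), so pH = pKa = -log(1.8 x 10^-4) = 3.74.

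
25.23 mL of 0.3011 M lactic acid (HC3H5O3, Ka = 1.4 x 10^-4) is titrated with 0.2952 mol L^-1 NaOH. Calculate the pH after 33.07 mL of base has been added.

n(acid) = 0.3011 x 0.02523 = 0.007597 mol; n(NaOH) added = 0.2952 x 0.03307 = 0.009762 mol.
Base is in excess by 0.009762 - 0.007597 = 0.002166 mol in a total volume of 0.05830 L.
[OH^-] = 0.002166/0.05830 = 0.03714 M, so pOH = 1.43 and pH = 14.00 - 1.43 = 12.57.

12.57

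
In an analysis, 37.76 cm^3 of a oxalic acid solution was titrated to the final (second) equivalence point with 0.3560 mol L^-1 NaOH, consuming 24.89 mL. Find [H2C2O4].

0.117 M

n(NaOH) = 0.3560 x 0.02489 = 0.008861 mol.
At the final (second) equivalence point, 2 mol OH^- react per mol H2C2O4, so n(H2C2O4) = 0.008861 / 2 = 0.004430 mol.
[H2C2O4] = 0.004430 / 0.03776 L = 0.117 M.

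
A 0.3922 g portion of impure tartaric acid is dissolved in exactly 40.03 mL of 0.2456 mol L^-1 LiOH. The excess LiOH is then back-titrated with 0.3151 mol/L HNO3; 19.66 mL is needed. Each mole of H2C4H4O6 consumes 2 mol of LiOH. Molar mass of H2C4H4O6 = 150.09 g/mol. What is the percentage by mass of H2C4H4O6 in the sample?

69.6%

Total n(LiOH) added = 0.2456 x 0.04003 = 0.009831 mol.
n(HNO3) used = 0.3151 x 0.01966 = 0.006195 mol, which equals the excess n(LiOH).
So n(LiOH) consumed by the sample = 0.009831 - 0.006195 = 0.003637 mol.
n(H2C4H4O6) = 0.003637 / 2 = 0.001818 mol.
mass H2C4H4O6 = 0.001818 x 150.09 = 0.2729 g, so %H2C4H4O6 = 0.2729/0.3922 x 100 = 69.6%.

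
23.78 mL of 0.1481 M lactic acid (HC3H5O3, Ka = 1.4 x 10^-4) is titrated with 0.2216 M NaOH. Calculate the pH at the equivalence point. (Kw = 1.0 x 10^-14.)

8.40

n(HC3H5O3) = 0.1481 x 0.02378 = 0.003522 mol; V(NaOH) at equivalence = 0.003522/0.2216 = 0.01589 L.
At equivalence all the acid is converted to C3H5O3-; total volume = 0.02378 + 0.01589 = 0.03967 L, so [C3H5O3-] = 0.003522/0.03967 = 0.08877 M.
Kb = Kw/Ka = 1.0e-14 / 1.4 x 10^-4 = 7.14e-11.
[OH^-] = sqrt(Kb x [C3H5O3-]) = sqrt(7.14e-11 x 0.08877) = 2.52e-6 M.
pOH = 5.60, so pH = 14.00 - 5.60 = 8.40.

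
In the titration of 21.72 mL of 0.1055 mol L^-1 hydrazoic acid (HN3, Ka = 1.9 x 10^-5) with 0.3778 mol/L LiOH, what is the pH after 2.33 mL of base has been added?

Initial n(HN3) = 0.1055 x 0.02172 = 0.002291 mol.
n(LiOH) added = 0.3778 x 0.002330 = 0.0008803 mol, converting that many moles of HN3 to N3-.
Remaining n(HN3) = 0.001411 mol; n(N3-) = 0.0008803 mol.
By Henderson-Hasselbalch, pH = pKa + log([A^-]/[HA]) = 4.72 + log(0.0008803/0.001411) = 4.72 + (-0.20) = 4.52.

4.52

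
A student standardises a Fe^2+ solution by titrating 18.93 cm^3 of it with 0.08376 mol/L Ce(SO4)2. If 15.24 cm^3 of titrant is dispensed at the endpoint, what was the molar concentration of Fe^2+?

0.0674 M

n(Ce(SO4)2) = 0.08376 x 0.01524 = 0.001277 mol.
From the balanced equation, 1 mol Ce(SO4)2 reacts with 1 mol Fe^2+, so n(Fe^2+) = 0.001277 x 1/1 = 0.001277 mol.
[Fe^2+] = 0.001277 / 0.01893 L = 0.0674 M.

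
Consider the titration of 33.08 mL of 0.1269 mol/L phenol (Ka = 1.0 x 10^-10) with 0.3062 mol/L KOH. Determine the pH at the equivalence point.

11.48

n(C6H5OH) = 0.1269 x 0.03308 = 0.004198 mol; V(KOH) at equivalence = 0.004198/0.3062 = 0.01371 L.
At equivalence all the acid is converted to C6H5O-; total volume = 0.03308 + 0.01371 = 0.04679 L, so [C6H5O-] = 0.004198/0.04679 = 0.08972 M.
Kb = Kw/Ka = 1.0e-14 / 1.0 x 10^-10 = 0.000100.
[OH^-] = sqrt(Kb x [C6H5O-]) = sqrt(0.000100 x 0.08972) = 0.00300 M.
pOH = 2.52, so pH = 14.00 - 2.52 = 11.48.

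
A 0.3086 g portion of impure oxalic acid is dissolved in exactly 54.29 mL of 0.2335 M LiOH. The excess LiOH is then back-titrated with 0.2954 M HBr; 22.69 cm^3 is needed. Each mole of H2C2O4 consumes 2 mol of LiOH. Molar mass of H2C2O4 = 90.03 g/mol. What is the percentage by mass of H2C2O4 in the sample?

87.1%

Total n(LiOH) added = 0.2335 x 0.05429 = 0.01268 mol.
n(HBr) used = 0.2954 x 0.02269 = 0.006703 mol, which equals the excess n(LiOH).
So n(LiOH) consumed by the sample = 0.01268 - 0.006703 = 0.005974 mol.
n(H2C2O4) = 0.005974 / 2 = 0.002987 mol.
mass H2C2O4 = 0.002987 x 90.03 = 0.2689 g, so %H2C2O4 = 0.2689/0.3086 x 100 = 87.1%.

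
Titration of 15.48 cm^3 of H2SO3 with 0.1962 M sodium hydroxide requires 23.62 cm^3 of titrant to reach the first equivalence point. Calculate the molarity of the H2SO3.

0.299 M

n(NaOH) = 0.1962 x 0.02362 = 0.004634 mol.
At the first equivalence point, 1 mol OH^- react per mol H2SO3, so n(H2SO3) = 0.004634 / 1 = 0.004634 mol.
[H2SO3] = 0.004634 / 0.01548 L = 0.299 M.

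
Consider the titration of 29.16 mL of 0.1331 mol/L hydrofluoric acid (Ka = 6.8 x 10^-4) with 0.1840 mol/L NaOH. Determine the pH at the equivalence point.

n(HF) = 0.1331 x 0.02916 = 0.003881 mol; V(NaOH) at equivalence = 0.003881/0.1840 = 0.02109 L.
At equivalence all the acid is converted to F-; total volume = 0.02916 + 0.02109 = 0.05025 L, so [F-] = 0.003881/0.05025 = 0.07723 M.
Kb = Kw/Ka = 1.0e-14 / 6.8 x 10^-4 = 1.47e-11.
[OH^-] = sqrt(Kb x [F-]) = sqrt(1.47e-11 x 0.07723) = 1.07e-6 M.
pOH = 5.97, so pH = 14.00 - 5.97 = 8.03.

8.03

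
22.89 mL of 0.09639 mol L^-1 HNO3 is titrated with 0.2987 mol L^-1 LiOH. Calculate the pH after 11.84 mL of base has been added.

n(acid) = 0.09639 x 0.02289 = 0.002206 mol; n(LiOH) added = 0.2987 x 0.01184 = 0.003537 mol.
Base is in excess by 0.003537 - 0.002206 = 0.001330 mol in a total volume of 0.03473 L.
[OH^-] = 0.001330/0.03473 = 0.03830 M, so pOH = 1.42 and pH = 14.00 - 1.42 = 12.58.

12.58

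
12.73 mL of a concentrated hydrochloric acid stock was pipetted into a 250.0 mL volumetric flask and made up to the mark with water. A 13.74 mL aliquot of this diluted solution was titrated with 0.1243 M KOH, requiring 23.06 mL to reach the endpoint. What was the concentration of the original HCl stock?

n(KOH) = 0.1243 x 0.02306 = 0.002866 mol.
n(HCl) in the aliquot = 0.002866 mol.
[diluted HCl] = 0.002866 / 0.01374 = 0.2086 M.
Dilution factor = 250.0/12.73 = 19.64, so [stock] = 0.2086 x 19.64 = 4.10 M.

4.10 M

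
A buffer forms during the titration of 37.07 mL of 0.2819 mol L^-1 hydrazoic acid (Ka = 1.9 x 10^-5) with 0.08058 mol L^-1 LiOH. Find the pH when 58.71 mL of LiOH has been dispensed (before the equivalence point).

Initial n(HN3) = 0.2819 x 0.03707 = 0.01045 mol.
n(LiOH) added = 0.08058 x 0.05871 = 0.004731 mol, converting that many moles of HN3 to N3-.
Remaining n(HN3) = 0.005719 mol; n(N3-) = 0.004731 mol.
By Henderson-Hasselbalch, pH = pKa + log([A^-]/[HA]) = 4.72 + log(0.004731/0.005719) = 4.72 + (-0.08) = 4.64.

4.64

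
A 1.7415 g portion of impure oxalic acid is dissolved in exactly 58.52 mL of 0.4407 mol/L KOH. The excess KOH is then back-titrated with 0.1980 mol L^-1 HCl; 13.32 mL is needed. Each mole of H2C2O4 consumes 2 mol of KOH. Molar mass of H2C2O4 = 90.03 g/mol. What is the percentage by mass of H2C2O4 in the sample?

59.8%

Total n(KOH) added = 0.4407 x 0.05852 = 0.02579 mol.
n(HCl) used = 0.1980 x 0.01332 = 0.002637 mol, which equals the excess n(KOH).
So n(KOH) consumed by the sample = 0.02579 - 0.002637 = 0.02315 mol.
n(H2C2O4) = 0.02315 / 2 = 0.01158 mol.
mass H2C2O4 = 0.01158 x 90.03 = 1.042 g, so %H2C2O4 = 1.042/1.7415 x 100 = 59.8%.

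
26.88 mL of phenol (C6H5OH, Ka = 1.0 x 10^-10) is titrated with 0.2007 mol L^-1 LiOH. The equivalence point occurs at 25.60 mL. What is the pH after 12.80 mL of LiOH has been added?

10.00

12.80 mL is exactly half the equivalence volume (25.60/2), i.e. the half-equivalence point.
There, n(HA) = n(A^-), so pH = pKa = -log(1.0 x 10^-10) = 10.00.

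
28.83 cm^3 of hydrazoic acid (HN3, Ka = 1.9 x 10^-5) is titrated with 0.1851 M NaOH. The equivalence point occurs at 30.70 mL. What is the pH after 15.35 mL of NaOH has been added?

4.72

15.35 mL is exactly half the equivalence volume (30.70/2), i.e. the half-equivalence point.
There, n(HA) = n(A^-), so pH = pKa = -log(1.9 x 10^-5) = 4.72.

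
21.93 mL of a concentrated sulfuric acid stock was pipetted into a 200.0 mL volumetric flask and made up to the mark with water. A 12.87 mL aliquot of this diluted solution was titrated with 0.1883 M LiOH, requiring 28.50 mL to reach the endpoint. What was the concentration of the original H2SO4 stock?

1.90 M

n(LiOH) = 0.1883 x 0.02850 = 0.005367 mol.
n(H2SO4) in the aliquot = 0.005367 x 1/2 = 0.002683 mol.
[diluted H2SO4] = 0.002683 / 0.01287 = 0.2085 M.
Dilution factor = 200.0/21.93 = 9.120, so [stock] = 0.2085 x 9.120 = 1.90 M.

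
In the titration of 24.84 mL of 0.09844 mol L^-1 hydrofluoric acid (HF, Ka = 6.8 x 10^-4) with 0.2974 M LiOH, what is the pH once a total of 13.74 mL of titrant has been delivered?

12.63

n(acid) = 0.09844 x 0.02484 = 0.002445 mol; n(LiOH) added = 0.2974 x 0.01374 = 0.004086 mol.
Base is in excess by 0.004086 - 0.002445 = 0.001641 mol in a total volume of 0.03858 L.
[OH^-] = 0.001641/0.03858 = 0.04254 M, so pOH = 1.37 and pH = 14.00 - 1.37 = 12.63.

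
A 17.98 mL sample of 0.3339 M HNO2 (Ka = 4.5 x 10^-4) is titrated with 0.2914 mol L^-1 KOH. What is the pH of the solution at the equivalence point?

n(HNO2) = 0.3339 x 0.01798 = 0.006004 mol; V(KOH) at equivalence = 0.006004/0.2914 = 0.02060 L.
At equivalence all the acid is converted to NO2-; total volume = 0.01798 + 0.02060 = 0.03858 L, so [NO2-] = 0.006004/0.03858 = 0.1556 M.
Kb = Kw/Ka = 1.0e-14 / 4.5 x 10^-4 = 2.22e-11.
[OH^-] = sqrt(Kb x [NO2-]) = sqrt(2.22e-11 x 0.1556) = 1.86e-6 M.
pOH = 5.73, so pH = 14.00 - 5.73 = 8.27.

8.27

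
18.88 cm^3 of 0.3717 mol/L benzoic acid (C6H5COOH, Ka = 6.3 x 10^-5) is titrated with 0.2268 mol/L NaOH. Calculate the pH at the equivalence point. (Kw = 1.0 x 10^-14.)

n(C6H5COOH) = 0.3717 x 0.01888 = 0.007018 mol; V(NaOH) at equivalence = 0.007018/0.2268 = 0.03094 L.
At equivalence all the acid is converted to C6H5COO-; total volume = 0.01888 + 0.03094 = 0.04982 L, so [C6H5COO-] = 0.007018/0.04982 = 0.1409 M.
Kb = Kw/Ka = 1.0e-14 / 6.3 x 10^-5 = 1.59e-10.
[OH^-] = sqrt(Kb x [C6H5COO-]) = sqrt(1.59e-10 x 0.1409) = 4.73e-6 M.
pOH = 5.33, so pH = 14.00 - 5.33 = 8.67.

8.67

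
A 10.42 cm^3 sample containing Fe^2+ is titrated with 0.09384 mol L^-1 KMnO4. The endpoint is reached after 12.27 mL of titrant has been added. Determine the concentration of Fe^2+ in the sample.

n(KMnO4) = 0.09384 x 0.01227 = 0.001151 mol.
From the balanced equation, 1 mol KMnO4 reacts with 5 mol Fe^2+, so n(Fe^2+) = 0.001151 x 5/1 = 0.005757 mol.
[Fe^2+] = 0.005757 / 0.01042 L = 0.553 M.

0.553 M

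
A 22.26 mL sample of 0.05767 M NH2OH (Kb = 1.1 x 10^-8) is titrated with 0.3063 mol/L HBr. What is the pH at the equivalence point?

3.68

n(NH2OH) = 0.05767 x 0.02226 = 0.001284 mol; V(HBr) at equivalence = 0.001284/0.3063 = 0.004191 L.
At equivalence the base is fully converted to NH3OH+; total volume = 0.02645 L, so [NH3OH+] = 0.001284/0.02645 = 0.04853 M.
Ka(NH3OH+) = Kw/Kb = 1.0e-14 / 1.1 x 10^-8 = 9.09e-7.
[H^+] = sqrt(Ka x [NH3OH+]) = sqrt(9.09e-7 x 0.04853) = 0.000210 M.
pH = -log(0.000210) = 3.68.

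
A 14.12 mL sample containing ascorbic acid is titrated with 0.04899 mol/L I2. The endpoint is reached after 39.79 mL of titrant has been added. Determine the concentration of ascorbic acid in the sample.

n(I2) = 0.04899 x 0.03979 = 0.001949 mol.
From the balanced equation, 1 mol I2 reacts with 1 mol ascorbic acid, so n(ascorbic acid) = 0.001949 x 1/1 = 0.001949 mol.
[ascorbic acid] = 0.001949 / 0.01412 L = 0.138 M.

0.138 M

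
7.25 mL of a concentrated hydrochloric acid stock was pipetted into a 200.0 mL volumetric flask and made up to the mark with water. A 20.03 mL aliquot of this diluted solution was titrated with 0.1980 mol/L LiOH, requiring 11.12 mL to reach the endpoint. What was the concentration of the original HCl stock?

3.03 M

n(LiOH) = 0.1980 x 0.01112 = 0.002202 mol.
n(HCl) in the aliquot = 0.002202 mol.
[diluted HCl] = 0.002202 / 0.02003 = 0.1099 M.
Dilution factor = 200.0/7.250 = 27.59, so [stock] = 0.1099 x 27.59 = 3.03 M.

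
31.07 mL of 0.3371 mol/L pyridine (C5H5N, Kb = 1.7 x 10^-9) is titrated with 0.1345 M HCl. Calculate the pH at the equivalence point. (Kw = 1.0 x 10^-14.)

n(C5H5N) = 0.3371 x 0.03107 = 0.01047 mol; V(HCl) at equivalence = 0.01047/0.1345 = 0.07787 L.
At equivalence the base is fully converted to C5H5NH+; total volume = 0.1089 L, so [C5H5NH+] = 0.01047/0.1089 = 0.09614 M.
Ka(C5H5NH+) = Kw/Kb = 1.0e-14 / 1.7 x 10^-9 = 5.88e-6.
[H^+] = sqrt(Ka x [C5H5NH+]) = sqrt(5.88e-6 x 0.09614) = 0.000752 M.
pH = -log(0.000752) = 3.12.

3.12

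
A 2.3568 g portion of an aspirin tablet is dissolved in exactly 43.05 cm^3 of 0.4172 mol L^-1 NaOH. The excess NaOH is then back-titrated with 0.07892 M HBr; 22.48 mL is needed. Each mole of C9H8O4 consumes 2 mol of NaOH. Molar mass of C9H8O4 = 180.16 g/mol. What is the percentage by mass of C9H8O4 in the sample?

Total n(NaOH) added = 0.4172 x 0.04305 = 0.01796 mol.
n(HBr) used = 0.07892 x 0.02248 = 0.001774 mol, which equals the excess n(NaOH).
So n(NaOH) consumed by the sample = 0.01796 - 0.001774 = 0.01619 mol.
n(C9H8O4) = 0.01619 / 2 = 0.008093 mol.
mass C9H8O4 = 0.008093 x 180.16 = 1.458 g, so %C9H8O4 = 1.458/2.3568 x 100 = 61.9%.

61.9%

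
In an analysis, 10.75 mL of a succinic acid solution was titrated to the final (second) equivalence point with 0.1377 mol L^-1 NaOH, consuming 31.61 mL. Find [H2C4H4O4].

n(NaOH) = 0.1377 x 0.03161 = 0.004353 mol.
At the final (second) equivalence point, 2 mol OH^- react per mol H2C4H4O4, so n(H2C4H4O4) = 0.004353 / 2 = 0.002176 mol.
[H2C4H4O4] = 0.002176 / 0.01075 L = 0.202 M.

0.202 M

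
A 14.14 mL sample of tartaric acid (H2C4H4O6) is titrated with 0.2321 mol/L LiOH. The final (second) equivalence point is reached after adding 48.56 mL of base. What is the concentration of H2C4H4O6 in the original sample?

n(LiOH) = 0.2321 x 0.04856 = 0.01127 mol.
At the final (second) equivalence point, 2 mol OH^- react per mol H2C4H4O6, so n(H2C4H4O6) = 0.01127 / 2 = 0.005635 mol.
[H2C4H4O6] = 0.005635 / 0.01414 L = 0.399 M.

0.399 M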